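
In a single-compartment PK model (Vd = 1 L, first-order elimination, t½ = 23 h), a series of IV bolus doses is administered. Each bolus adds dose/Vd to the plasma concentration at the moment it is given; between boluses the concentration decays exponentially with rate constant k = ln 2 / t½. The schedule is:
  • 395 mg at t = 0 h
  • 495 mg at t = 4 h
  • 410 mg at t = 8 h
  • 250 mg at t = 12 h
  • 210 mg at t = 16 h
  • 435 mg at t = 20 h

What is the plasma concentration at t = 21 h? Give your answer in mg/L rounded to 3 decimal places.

k = ln 2 / 23 = 0.03014 per h
Dose 1 (395 mg at t=0 h): 395·exp(−0.03014·21) = 209.770 mg/L
Dose 2 (495 mg at t=4 h): 495·exp(−0.03014·17) = 296.555 mg/L
Dose 3 (410 mg at t=8 h): 410·exp(−0.03014·13) = 277.100 mg/L
Dose 4 (250 mg at t=12 h): 250·exp(−0.03014·9) = 190.610 mg/L
Dose 5 (210 mg at t=16 h): 210·exp(−0.03014·5) = 180.625 mg/L
Dose 6 (435 mg at t=20 h): 435·exp(−0.03014·1) = 422.086 mg/L
C(21) = 209.770 + 296.555 + 277.100 + 190.610 + 180.625 + 422.086 = 1576.746 mg/L

1576.746 mg/L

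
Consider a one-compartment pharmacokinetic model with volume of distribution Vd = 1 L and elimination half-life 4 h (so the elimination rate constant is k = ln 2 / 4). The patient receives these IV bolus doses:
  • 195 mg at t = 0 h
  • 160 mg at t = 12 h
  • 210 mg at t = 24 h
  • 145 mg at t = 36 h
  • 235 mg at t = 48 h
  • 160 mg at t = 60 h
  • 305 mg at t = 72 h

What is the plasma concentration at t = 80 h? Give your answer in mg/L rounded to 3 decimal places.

k = ln 2 / 4 = 0.17329 per h
Dose 1 (195 mg at t=0 h): 195·exp(−0.17329·80) = 0.000 mg/L
Dose 2 (160 mg at t=12 h): 160·exp(−0.17329·68) = 0.001 mg/L
Dose 3 (210 mg at t=24 h): 210·exp(−0.17329·56) = 0.013 mg/L
Dose 4 (145 mg at t=36 h): 145·exp(−0.17329·44) = 0.071 mg/L
Dose 5 (235 mg at t=48 h): 235·exp(−0.17329·32) = 0.918 mg/L
Dose 6 (160 mg at t=60 h): 160·exp(−0.17329·20) = 5.000 mg/L
Dose 7 (305 mg at t=72 h): 305·exp(−0.17329·8) = 76.250 mg/L
C(80) = 0.000 + 0.001 + 0.013 + 0.071 + 0.918 + 5.000 + 76.250 = 82.253 mg/L

82.253 mg/L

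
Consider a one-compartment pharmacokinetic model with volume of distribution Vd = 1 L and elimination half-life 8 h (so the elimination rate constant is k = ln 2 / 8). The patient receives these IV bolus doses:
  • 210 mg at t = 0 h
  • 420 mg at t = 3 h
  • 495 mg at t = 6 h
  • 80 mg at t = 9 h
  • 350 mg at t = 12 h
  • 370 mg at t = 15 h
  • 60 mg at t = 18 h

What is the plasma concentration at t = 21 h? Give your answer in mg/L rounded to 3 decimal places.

k = ln 2 / 8 = 0.08664 per h
Dose 1 (210 mg at t=0 h): 210·exp(−0.08664·21) = 34.042 mg/L
Dose 2 (420 mg at t=3 h): 420·exp(−0.08664·18) = 88.294 mg/L
Dose 3 (495 mg at t=6 h): 495·exp(−0.08664·15) = 134.950 mg/L
Dose 4 (80 mg at t=9 h): 80·exp(−0.08664·12) = 28.284 mg/L
Dose 5 (350 mg at t=12 h): 350·exp(−0.08664·9) = 160.476 mg/L
Dose 6 (370 mg at t=15 h): 370·exp(−0.08664·6) = 220.003 mg/L
Dose 7 (60 mg at t=18 h): 60·exp(−0.08664·3) = 46.266 mg/L
C(21) = 34.042 + 88.294 + 134.950 + 28.284 + 160.476 + 220.003 + 46.266 = 712.316 mg/L

712.316 mg/L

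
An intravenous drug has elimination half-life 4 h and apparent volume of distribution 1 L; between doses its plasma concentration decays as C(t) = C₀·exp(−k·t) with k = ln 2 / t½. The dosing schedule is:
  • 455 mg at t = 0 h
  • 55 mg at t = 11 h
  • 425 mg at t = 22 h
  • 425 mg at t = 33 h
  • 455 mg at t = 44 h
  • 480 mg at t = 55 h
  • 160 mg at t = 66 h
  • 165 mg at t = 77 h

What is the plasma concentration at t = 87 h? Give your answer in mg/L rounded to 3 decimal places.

35.554 mg/L

k = ln 2 / 4 = 0.17329 per h
Dose 1 (455 mg at t=0 h): 455·exp(−0.17329·87) = 0.000 mg/L
Dose 2 (55 mg at t=11 h): 55·exp(−0.17329·76) = 0.000 mg/L
Dose 3 (425 mg at t=22 h): 425·exp(−0.17329·65) = 0.005 mg/L
Dose 4 (425 mg at t=33 h): 425·exp(−0.17329·54) = 0.037 mg/L
Dose 5 (455 mg at t=44 h): 455·exp(−0.17329·43) = 0.264 mg/L
Dose 6 (480 mg at t=55 h): 480·exp(−0.17329·32) = 1.875 mg/L
Dose 7 (160 mg at t=66 h): 160·exp(−0.17329·21) = 4.204 mg/L
Dose 8 (165 mg at t=77 h): 165·exp(−0.17329·10) = 29.168 mg/L
C(87) = 0.000 + 0.000 + 0.005 + 0.037 + 0.264 + 1.875 + 4.204 + 29.168 = 35.554 mg/L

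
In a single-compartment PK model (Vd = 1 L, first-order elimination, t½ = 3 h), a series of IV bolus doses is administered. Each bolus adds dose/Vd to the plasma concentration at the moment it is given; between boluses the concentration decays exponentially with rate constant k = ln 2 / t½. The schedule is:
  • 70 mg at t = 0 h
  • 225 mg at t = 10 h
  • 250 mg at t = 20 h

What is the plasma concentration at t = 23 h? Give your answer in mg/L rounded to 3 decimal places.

136.506 mg/L

k = ln 2 / 3 = 0.23105 per h
Dose 1 (70 mg at t=0 h): 70·exp(−0.23105·23) = 0.345 mg/L
Dose 2 (225 mg at t=10 h): 225·exp(−0.23105·13) = 11.161 mg/L
Dose 3 (250 mg at t=20 h): 250·exp(−0.23105·3) = 125.000 mg/L
C(23) = 0.345 + 11.161 + 125.000 = 136.506 mg/L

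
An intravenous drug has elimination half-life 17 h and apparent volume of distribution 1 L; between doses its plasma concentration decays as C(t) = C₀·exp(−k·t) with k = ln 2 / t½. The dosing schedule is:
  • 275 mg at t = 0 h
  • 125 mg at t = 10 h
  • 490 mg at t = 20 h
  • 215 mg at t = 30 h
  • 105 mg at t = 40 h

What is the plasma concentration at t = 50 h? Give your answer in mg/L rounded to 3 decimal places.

k = ln 2 / 17 = 0.04077 per h
Dose 1 (275 mg at t=0 h): 275·exp(−0.04077·50) = 35.806 mg/L
Dose 2 (125 mg at t=10 h): 125·exp(−0.04077·40) = 24.468 mg/L
Dose 3 (490 mg at t=20 h): 490·exp(−0.04077·30) = 144.200 mg/L
Dose 4 (215 mg at t=30 h): 215·exp(−0.04077·20) = 95.123 mg/L
Dose 5 (105 mg at t=40 h): 105·exp(−0.04077·10) = 69.841 mg/L
C(50) = 35.806 + 24.468 + 144.200 + 95.123 + 69.841 = 369.439 mg/L

369.439 mg/L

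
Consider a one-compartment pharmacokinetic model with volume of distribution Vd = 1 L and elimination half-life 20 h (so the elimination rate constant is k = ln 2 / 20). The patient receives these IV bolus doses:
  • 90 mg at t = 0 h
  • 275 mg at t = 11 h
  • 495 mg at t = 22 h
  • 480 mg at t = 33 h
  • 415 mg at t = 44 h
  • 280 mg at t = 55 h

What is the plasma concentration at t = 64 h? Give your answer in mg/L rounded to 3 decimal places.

745.466 mg/L

k = ln 2 / 20 = 0.03466 per h
Dose 1 (90 mg at t=0 h): 90·exp(−0.03466·64) = 9.794 mg/L
Dose 2 (275 mg at t=11 h): 275·exp(−0.03466·53) = 43.813 mg/L
Dose 3 (495 mg at t=22 h): 495·exp(−0.03466·42) = 115.463 mg/L
Dose 4 (480 mg at t=33 h): 480·exp(−0.03466·31) = 163.925 mg/L
Dose 5 (415 mg at t=44 h): 415·exp(−0.03466·20) = 207.500 mg/L
Dose 6 (280 mg at t=55 h): 280·exp(−0.03466·9) = 204.972 mg/L
C(64) = 9.794 + 43.813 + 115.463 + 163.925 + 207.500 + 204.972 = 745.466 mg/L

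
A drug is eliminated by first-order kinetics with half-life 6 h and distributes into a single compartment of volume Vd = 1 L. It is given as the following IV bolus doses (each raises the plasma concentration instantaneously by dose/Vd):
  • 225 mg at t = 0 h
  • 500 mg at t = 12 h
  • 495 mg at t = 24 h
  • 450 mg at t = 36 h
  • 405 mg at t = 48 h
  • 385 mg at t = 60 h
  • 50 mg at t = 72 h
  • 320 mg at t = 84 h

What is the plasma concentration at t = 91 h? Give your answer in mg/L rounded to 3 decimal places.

162.708 mg/L

k = ln 2 / 6 = 0.11552 per h
Dose 1 (225 mg at t=0 h): 225·exp(−0.11552·91) = 0.006 mg/L
Dose 2 (500 mg at t=12 h): 500·exp(−0.11552·79) = 0.054 mg/L
Dose 3 (495 mg at t=24 h): 495·exp(−0.11552·67) = 0.215 mg/L
Dose 4 (450 mg at t=36 h): 450·exp(−0.11552·55) = 0.783 mg/L
Dose 5 (405 mg at t=48 h): 405·exp(−0.11552·43) = 2.819 mg/L
Dose 6 (385 mg at t=60 h): 385·exp(−0.11552·31) = 10.719 mg/L
Dose 7 (50 mg at t=72 h): 50·exp(−0.11552·19) = 5.568 mg/L
Dose 8 (320 mg at t=84 h): 320·exp(−0.11552·7) = 142.544 mg/L
C(91) = 0.006 + 0.054 + 0.215 + 0.783 + 2.819 + 10.719 + 5.568 + 142.544 = 162.708 mg/L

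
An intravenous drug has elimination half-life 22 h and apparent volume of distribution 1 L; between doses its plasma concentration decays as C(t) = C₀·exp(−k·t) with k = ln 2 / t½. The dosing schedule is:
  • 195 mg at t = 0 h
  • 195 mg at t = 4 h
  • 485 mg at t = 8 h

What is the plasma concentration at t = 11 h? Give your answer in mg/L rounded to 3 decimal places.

k = ln 2 / 22 = 0.03151 per h
Dose 1 (195 mg at t=0 h): 195·exp(−0.03151·11) = 137.886 mg/L
Dose 2 (195 mg at t=4 h): 195·exp(−0.03151·7) = 156.406 mg/L
Dose 3 (485 mg at t=8 h): 485·exp(−0.03151·3) = 441.258 mg/L
C(11) = 137.886 + 156.406 + 441.258 = 735.549 mg/L

735.549 mg/L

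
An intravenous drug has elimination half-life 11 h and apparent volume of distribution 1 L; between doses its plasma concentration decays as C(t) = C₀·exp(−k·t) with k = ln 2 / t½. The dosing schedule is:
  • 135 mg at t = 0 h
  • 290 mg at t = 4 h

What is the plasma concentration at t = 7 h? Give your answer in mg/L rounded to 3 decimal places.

326.898 mg/L

k = ln 2 / 11 = 0.06301 per h
Dose 1 (135 mg at t=0 h): 135·exp(−0.06301·7) = 86.850 mg/L
Dose 2 (290 mg at t=4 h): 290·exp(−0.06301·3) = 240.048 mg/L
C(7) = 86.850 + 240.048 = 326.898 mg/L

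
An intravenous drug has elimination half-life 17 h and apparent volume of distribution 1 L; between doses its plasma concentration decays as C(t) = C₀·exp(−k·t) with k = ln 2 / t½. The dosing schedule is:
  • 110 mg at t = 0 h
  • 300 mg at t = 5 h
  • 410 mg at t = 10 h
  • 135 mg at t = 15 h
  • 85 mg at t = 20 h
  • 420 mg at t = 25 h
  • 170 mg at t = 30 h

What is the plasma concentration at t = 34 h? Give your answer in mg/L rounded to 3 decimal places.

k = ln 2 / 17 = 0.04077 per h
Dose 1 (110 mg at t=0 h): 110·exp(−0.04077·34) = 27.500 mg/L
Dose 2 (300 mg at t=5 h): 300·exp(−0.04077·29) = 91.960 mg/L
Dose 3 (410 mg at t=10 h): 410·exp(−0.04077·24) = 154.099 mg/L
Dose 4 (135 mg at t=15 h): 135·exp(−0.04077·19) = 62.214 mg/L
Dose 5 (85 mg at t=20 h): 85·exp(−0.04077·14) = 48.030 mg/L
Dose 6 (420 mg at t=25 h): 420·exp(−0.04077·9) = 290.992 mg/L
Dose 7 (170 mg at t=30 h): 170·exp(−0.04077·4) = 144.417 mg/L
C(34) = 27.500 + 91.960 + 154.099 + 62.214 + 48.030 + 290.992 + 144.417 = 819.212 mg/L

819.212 mg/L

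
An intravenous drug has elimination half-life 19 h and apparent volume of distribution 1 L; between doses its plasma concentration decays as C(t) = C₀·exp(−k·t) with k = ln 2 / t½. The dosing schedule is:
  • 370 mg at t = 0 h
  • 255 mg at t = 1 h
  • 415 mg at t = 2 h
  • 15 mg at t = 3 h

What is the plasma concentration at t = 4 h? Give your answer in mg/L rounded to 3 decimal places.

k = ln 2 / 19 = 0.03648 per h
Dose 1 (370 mg at t=0 h): 370·exp(−0.03648·4) = 319.762 mg/L
Dose 2 (255 mg at t=1 h): 255·exp(−0.03648·3) = 228.565 mg/L
Dose 3 (415 mg at t=2 h): 415·exp(−0.03648·2) = 385.799 mg/L
Dose 4 (15 mg at t=3 h): 15·exp(−0.03648·1) = 14.463 mg/L
C(4) = 319.762 + 228.565 + 385.799 + 14.463 = 948.588 mg/L

948.588 mg/L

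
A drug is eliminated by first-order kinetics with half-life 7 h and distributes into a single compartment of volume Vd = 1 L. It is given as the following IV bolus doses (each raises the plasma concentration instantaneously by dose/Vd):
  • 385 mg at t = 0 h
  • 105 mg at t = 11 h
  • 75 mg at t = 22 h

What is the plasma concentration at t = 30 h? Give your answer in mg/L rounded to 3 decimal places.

k = ln 2 / 7 = 0.09902 per h
Dose 1 (385 mg at t=0 h): 385·exp(−0.09902·30) = 19.739 mg/L
Dose 2 (105 mg at t=11 h): 105·exp(−0.09902·19) = 16.000 mg/L
Dose 3 (75 mg at t=22 h): 75·exp(−0.09902·8) = 33.965 mg/L
C(30) = 19.739 + 16.000 + 33.965 = 69.704 mg/L

69.704 mg/L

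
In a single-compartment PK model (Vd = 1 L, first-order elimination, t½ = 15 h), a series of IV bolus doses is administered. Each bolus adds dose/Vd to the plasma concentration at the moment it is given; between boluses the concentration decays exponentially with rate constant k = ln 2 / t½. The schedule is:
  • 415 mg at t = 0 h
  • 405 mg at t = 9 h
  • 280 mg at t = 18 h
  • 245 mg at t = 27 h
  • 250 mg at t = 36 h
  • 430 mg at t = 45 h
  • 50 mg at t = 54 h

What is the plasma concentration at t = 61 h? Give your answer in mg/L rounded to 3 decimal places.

470.920 mg/L

k = ln 2 / 15 = 0.04621 per h
Dose 1 (415 mg at t=0 h): 415·exp(−0.04621·61) = 24.766 mg/L
Dose 2 (405 mg at t=9 h): 405·exp(−0.04621·52) = 36.634 mg/L
Dose 3 (280 mg at t=18 h): 280·exp(−0.04621·43) = 38.389 mg/L
Dose 4 (245 mg at t=27 h): 245·exp(−0.04621·34) = 50.913 mg/L
Dose 5 (250 mg at t=36 h): 250·exp(−0.04621·25) = 78.745 mg/L
Dose 6 (430 mg at t=45 h): 430·exp(−0.04621·16) = 205.291 mg/L
Dose 7 (50 mg at t=54 h): 50·exp(−0.04621·7) = 36.182 mg/L
C(61) = 24.766 + 36.634 + 38.389 + 50.913 + 78.745 + 205.291 + 36.182 = 470.920 mg/L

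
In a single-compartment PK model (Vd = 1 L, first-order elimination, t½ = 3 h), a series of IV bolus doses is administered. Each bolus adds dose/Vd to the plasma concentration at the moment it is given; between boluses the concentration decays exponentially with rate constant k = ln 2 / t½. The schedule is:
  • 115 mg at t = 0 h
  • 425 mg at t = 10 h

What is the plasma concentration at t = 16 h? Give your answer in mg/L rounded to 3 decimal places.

k = ln 2 / 3 = 0.23105 per h
Dose 1 (115 mg at t=0 h): 115·exp(−0.23105·16) = 2.852 mg/L
Dose 2 (425 mg at t=10 h): 425·exp(−0.23105·6) = 106.250 mg/L
C(16) = 2.852 + 106.250 = 109.102 mg/L

109.102 mg/L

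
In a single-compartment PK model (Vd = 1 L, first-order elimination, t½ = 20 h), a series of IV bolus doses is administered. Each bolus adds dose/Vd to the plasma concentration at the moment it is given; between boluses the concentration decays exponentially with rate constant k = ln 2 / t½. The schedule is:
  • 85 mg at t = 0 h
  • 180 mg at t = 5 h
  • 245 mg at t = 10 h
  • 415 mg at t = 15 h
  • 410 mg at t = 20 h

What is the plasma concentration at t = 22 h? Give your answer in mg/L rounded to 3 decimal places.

k = ln 2 / 20 = 0.03466 per h
Dose 1 (85 mg at t=0 h): 85·exp(−0.03466·22) = 39.654 mg/L
Dose 2 (180 mg at t=5 h): 180·exp(−0.03466·17) = 99.861 mg/L
Dose 3 (245 mg at t=10 h): 245·exp(−0.03466·12) = 161.640 mg/L
Dose 4 (415 mg at t=15 h): 415·exp(−0.03466·7) = 325.602 mg/L
Dose 5 (410 mg at t=20 h): 410·exp(−0.03466·2) = 382.544 mg/L
C(22) = 39.654 + 99.861 + 161.640 + 325.602 + 382.544 = 1009.301 mg/L

1009.301 mg/L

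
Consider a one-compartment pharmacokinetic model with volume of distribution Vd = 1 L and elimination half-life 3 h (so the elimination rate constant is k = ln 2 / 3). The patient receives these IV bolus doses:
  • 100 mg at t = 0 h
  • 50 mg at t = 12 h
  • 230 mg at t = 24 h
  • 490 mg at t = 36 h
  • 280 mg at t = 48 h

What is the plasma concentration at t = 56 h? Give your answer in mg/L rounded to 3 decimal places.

k = ln 2 / 3 = 0.23105 per h
Dose 1 (100 mg at t=0 h): 100·exp(−0.23105·56) = 0.000 mg/L
Dose 2 (50 mg at t=12 h): 50·exp(−0.23105·44) = 0.002 mg/L
Dose 3 (230 mg at t=24 h): 230·exp(−0.23105·32) = 0.141 mg/L
Dose 4 (490 mg at t=36 h): 490·exp(−0.23105·20) = 4.823 mg/L
Dose 5 (280 mg at t=48 h): 280·exp(−0.23105·8) = 44.097 mg/L
C(56) = 0.000 + 0.002 + 0.141 + 4.823 + 44.097 = 49.064 mg/L

49.064 mg/L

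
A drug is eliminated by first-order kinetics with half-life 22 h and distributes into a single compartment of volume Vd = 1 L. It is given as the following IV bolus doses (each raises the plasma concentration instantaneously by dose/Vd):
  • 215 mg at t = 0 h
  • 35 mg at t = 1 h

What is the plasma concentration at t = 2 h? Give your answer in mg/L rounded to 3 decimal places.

235.785 mg/L

k = ln 2 / 22 = 0.03151 per h
Dose 1 (215 mg at t=0 h): 215·exp(−0.03151·2) = 201.870 mg/L
Dose 2 (35 mg at t=1 h): 35·exp(−0.03151·1) = 33.914 mg/L
C(2) = 201.870 + 33.914 = 235.785 mg/L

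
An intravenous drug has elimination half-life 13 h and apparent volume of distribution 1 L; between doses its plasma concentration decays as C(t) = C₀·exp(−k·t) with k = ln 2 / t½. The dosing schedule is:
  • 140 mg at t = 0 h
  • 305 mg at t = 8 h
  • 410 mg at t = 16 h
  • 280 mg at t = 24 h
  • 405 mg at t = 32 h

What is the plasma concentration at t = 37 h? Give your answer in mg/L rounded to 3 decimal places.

668.486 mg/L

k = ln 2 / 13 = 0.05332 per h
Dose 1 (140 mg at t=0 h): 140·exp(−0.05332·37) = 19.469 mg/L
Dose 2 (305 mg at t=8 h): 305·exp(−0.05332·29) = 64.979 mg/L
Dose 3 (410 mg at t=16 h): 410·exp(−0.05332·21) = 133.815 mg/L
Dose 4 (280 mg at t=24 h): 280·exp(−0.05332·13) = 140.000 mg/L
Dose 5 (405 mg at t=32 h): 405·exp(−0.05332·5) = 310.223 mg/L
C(37) = 19.469 + 64.979 + 133.815 + 140.000 + 310.223 = 668.486 mg/L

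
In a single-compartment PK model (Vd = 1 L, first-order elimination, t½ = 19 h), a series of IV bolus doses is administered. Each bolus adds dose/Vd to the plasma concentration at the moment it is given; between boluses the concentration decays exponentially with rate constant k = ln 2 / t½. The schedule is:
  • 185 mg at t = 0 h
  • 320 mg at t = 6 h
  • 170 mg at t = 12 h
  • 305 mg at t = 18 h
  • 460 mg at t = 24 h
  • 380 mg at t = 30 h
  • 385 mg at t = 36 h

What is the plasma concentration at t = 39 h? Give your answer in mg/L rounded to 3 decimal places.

k = ln 2 / 19 = 0.03648 per h
Dose 1 (185 mg at t=0 h): 185·exp(−0.03648·39) = 44.593 mg/L
Dose 2 (320 mg at t=6 h): 320·exp(−0.03648·33) = 96.008 mg/L
Dose 3 (170 mg at t=12 h): 170·exp(−0.03648·27) = 63.485 mg/L
Dose 4 (305 mg at t=18 h): 305·exp(−0.03648·21) = 141.769 mg/L
Dose 5 (460 mg at t=24 h): 460·exp(−0.03648·15) = 266.135 mg/L
Dose 6 (380 mg at t=30 h): 380·exp(−0.03648·9) = 273.647 mg/L
Dose 7 (385 mg at t=36 h): 385·exp(−0.03648·3) = 345.088 mg/L
C(39) = 44.593 + 96.008 + 63.485 + 141.769 + 266.135 + 273.647 + 345.088 = 1230.726 mg/L

1230.726 mg/L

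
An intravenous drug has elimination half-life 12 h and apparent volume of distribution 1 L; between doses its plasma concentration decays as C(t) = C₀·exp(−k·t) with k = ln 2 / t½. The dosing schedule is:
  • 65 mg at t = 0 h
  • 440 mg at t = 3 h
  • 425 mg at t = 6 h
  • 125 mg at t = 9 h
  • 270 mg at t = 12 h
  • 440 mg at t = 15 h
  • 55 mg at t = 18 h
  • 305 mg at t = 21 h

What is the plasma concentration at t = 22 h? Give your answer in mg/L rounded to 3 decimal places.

k = ln 2 / 12 = 0.05776 per h
Dose 1 (65 mg at t=0 h): 65·exp(−0.05776·22) = 18.240 mg/L
Dose 2 (440 mg at t=3 h): 440·exp(−0.05776·19) = 146.832 mg/L
Dose 3 (425 mg at t=6 h): 425·exp(−0.05776·16) = 168.661 mg/L
Dose 4 (125 mg at t=9 h): 125·exp(−0.05776·13) = 58.992 mg/L
Dose 5 (270 mg at t=12 h): 270·exp(−0.05776·10) = 151.532 mg/L
Dose 6 (440 mg at t=15 h): 440·exp(−0.05776·7) = 293.665 mg/L
Dose 7 (55 mg at t=18 h): 55·exp(−0.05776·4) = 43.654 mg/L
Dose 8 (305 mg at t=21 h): 305·exp(−0.05776·1) = 287.882 mg/L
C(22) = 18.240 + 146.832 + 168.661 + 58.992 + 151.532 + 293.665 + 43.654 + 287.882 = 1169.458 mg/L

1169.458 mg/L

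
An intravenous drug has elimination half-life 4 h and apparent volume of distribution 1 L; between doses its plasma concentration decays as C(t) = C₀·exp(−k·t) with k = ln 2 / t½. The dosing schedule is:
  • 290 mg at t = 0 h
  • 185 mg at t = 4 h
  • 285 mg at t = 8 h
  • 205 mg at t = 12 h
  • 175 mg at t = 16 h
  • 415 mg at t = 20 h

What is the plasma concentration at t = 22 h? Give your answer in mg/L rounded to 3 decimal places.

431.335 mg/L

k = ln 2 / 4 = 0.17329 per h
Dose 1 (290 mg at t=0 h): 290·exp(−0.17329·22) = 6.408 mg/L
Dose 2 (185 mg at t=4 h): 185·exp(−0.17329·18) = 8.176 mg/L
Dose 3 (285 mg at t=8 h): 285·exp(−0.17329·14) = 25.191 mg/L
Dose 4 (205 mg at t=12 h): 205·exp(−0.17329·10) = 36.239 mg/L
Dose 5 (175 mg at t=16 h): 175·exp(−0.17329·6) = 61.872 mg/L
Dose 6 (415 mg at t=20 h): 415·exp(−0.17329·2) = 293.449 mg/L
C(22) = 6.408 + 8.176 + 25.191 + 36.239 + 61.872 + 293.449 = 431.335 mg/L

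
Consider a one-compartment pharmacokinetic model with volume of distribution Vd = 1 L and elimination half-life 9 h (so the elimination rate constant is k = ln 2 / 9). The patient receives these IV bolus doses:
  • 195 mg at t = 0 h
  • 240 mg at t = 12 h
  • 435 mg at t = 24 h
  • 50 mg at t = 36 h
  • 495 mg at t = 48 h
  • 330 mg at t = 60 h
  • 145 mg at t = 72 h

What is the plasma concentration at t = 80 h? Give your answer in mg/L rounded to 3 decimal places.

200.328 mg/L

k = ln 2 / 9 = 0.07702 per h
Dose 1 (195 mg at t=0 h): 195·exp(−0.07702·80) = 0.411 mg/L
Dose 2 (240 mg at t=12 h): 240·exp(−0.07702·68) = 1.276 mg/L
Dose 3 (435 mg at t=24 h): 435·exp(−0.07702·56) = 5.827 mg/L
Dose 4 (50 mg at t=36 h): 50·exp(−0.07702·44) = 1.688 mg/L
Dose 5 (495 mg at t=48 h): 495·exp(−0.07702·32) = 42.099 mg/L
Dose 6 (330 mg at t=60 h): 330·exp(−0.07702·20) = 70.723 mg/L
Dose 7 (145 mg at t=72 h): 145·exp(−0.07702·8) = 78.304 mg/L
C(80) = 0.411 + 1.276 + 5.827 + 1.688 + 42.099 + 70.723 + 78.304 = 200.328 mg/L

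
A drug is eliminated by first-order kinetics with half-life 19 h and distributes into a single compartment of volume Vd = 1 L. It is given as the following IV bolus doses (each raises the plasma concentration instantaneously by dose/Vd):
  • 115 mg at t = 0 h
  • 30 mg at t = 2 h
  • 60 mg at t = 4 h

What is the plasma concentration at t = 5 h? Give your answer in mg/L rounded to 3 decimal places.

k = ln 2 / 19 = 0.03648 per h
Dose 1 (115 mg at t=0 h): 115·exp(−0.03648·5) = 95.825 mg/L
Dose 2 (30 mg at t=2 h): 30·exp(−0.03648·3) = 26.890 mg/L
Dose 3 (60 mg at t=4 h): 60·exp(−0.03648·1) = 57.851 mg/L
C(5) = 95.825 + 26.890 + 57.851 = 180.566 mg/L

180.566 mg/L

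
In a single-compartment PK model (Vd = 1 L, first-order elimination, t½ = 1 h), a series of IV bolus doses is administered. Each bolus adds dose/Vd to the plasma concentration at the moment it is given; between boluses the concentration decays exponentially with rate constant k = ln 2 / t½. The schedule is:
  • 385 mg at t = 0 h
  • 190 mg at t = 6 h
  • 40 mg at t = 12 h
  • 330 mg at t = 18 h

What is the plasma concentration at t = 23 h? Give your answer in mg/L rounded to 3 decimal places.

k = ln 2 / 1 = 0.69315 per h
Dose 1 (385 mg at t=0 h): 385·exp(−0.69315·23) = 0.000 mg/L
Dose 2 (190 mg at t=6 h): 190·exp(−0.69315·17) = 0.001 mg/L
Dose 3 (40 mg at t=12 h): 40·exp(−0.69315·11) = 0.020 mg/L
Dose 4 (330 mg at t=18 h): 330·exp(−0.69315·5) = 10.312 mg/L
C(23) = 0.000 + 0.001 + 0.020 + 10.312 = 10.334 mg/L

10.334 mg/L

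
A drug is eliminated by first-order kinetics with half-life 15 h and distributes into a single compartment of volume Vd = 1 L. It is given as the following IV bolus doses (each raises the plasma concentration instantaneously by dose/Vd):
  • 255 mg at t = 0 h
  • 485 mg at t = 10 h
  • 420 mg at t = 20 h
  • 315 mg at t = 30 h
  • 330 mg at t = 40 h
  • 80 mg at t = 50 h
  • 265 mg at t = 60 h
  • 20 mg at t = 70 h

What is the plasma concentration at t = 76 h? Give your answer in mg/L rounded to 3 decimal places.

328.015 mg/L

k = ln 2 / 15 = 0.04621 per h
Dose 1 (255 mg at t=0 h): 255·exp(−0.04621·76) = 7.609 mg/L
Dose 2 (485 mg at t=10 h): 485·exp(−0.04621·66) = 22.973 mg/L
Dose 3 (420 mg at t=20 h): 420·exp(−0.04621·56) = 31.579 mg/L
Dose 4 (315 mg at t=30 h): 315·exp(−0.04621·46) = 37.597 mg/L
Dose 5 (330 mg at t=40 h): 330·exp(−0.04621·36) = 62.523 mg/L
Dose 6 (80 mg at t=50 h): 80·exp(−0.04621·26) = 24.061 mg/L
Dose 7 (265 mg at t=60 h): 265·exp(−0.04621·16) = 126.517 mg/L
Dose 8 (20 mg at t=70 h): 20·exp(−0.04621·6) = 15.157 mg/L
C(76) = 7.609 + 22.973 + 31.579 + 37.597 + 62.523 + 24.061 + 126.517 + 15.157 = 328.015 mg/L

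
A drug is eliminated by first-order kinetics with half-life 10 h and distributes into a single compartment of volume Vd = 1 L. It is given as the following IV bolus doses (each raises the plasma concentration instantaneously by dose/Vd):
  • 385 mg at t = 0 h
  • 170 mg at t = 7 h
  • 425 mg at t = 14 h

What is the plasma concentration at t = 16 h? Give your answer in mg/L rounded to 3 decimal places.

588.087 mg/L

k = ln 2 / 10 = 0.06931 per h
Dose 1 (385 mg at t=0 h): 385·exp(−0.06931·16) = 127.003 mg/L
Dose 2 (170 mg at t=7 h): 170·exp(−0.06931·9) = 91.101 mg/L
Dose 3 (425 mg at t=14 h): 425·exp(−0.06931·2) = 369.984 mg/L
C(16) = 127.003 + 91.101 + 369.984 = 588.087 mg/L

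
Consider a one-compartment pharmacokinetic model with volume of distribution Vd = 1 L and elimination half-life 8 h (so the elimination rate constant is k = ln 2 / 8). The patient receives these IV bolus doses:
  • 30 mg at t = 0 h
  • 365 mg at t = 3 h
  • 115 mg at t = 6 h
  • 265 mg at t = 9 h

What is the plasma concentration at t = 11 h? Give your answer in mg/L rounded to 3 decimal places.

k = ln 2 / 8 = 0.08664 per h
Dose 1 (30 mg at t=0 h): 30·exp(−0.08664·11) = 11.567 mg/L
Dose 2 (365 mg at t=3 h): 365·exp(−0.08664·8) = 182.500 mg/L
Dose 3 (115 mg at t=6 h): 115·exp(−0.08664·5) = 74.568 mg/L
Dose 4 (265 mg at t=9 h): 265·exp(−0.08664·2) = 222.838 mg/L
C(11) = 11.567 + 182.500 + 74.568 + 222.838 = 491.472 mg/L

491.472 mg/L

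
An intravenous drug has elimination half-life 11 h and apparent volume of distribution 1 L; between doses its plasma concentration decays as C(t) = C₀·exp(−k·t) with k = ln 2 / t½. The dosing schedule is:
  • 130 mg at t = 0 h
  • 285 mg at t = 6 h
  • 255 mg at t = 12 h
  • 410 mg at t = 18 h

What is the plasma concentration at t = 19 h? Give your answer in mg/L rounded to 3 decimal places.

k = ln 2 / 11 = 0.06301 per h
Dose 1 (130 mg at t=0 h): 130·exp(−0.06301·19) = 39.263 mg/L
Dose 2 (285 mg at t=6 h): 285·exp(−0.06301·13) = 125.627 mg/L
Dose 3 (255 mg at t=12 h): 255·exp(−0.06301·7) = 164.050 mg/L
Dose 4 (410 mg at t=18 h): 410·exp(−0.06301·1) = 384.962 mg/L
C(19) = 39.263 + 125.627 + 164.050 + 384.962 = 713.901 mg/L

713.901 mg/L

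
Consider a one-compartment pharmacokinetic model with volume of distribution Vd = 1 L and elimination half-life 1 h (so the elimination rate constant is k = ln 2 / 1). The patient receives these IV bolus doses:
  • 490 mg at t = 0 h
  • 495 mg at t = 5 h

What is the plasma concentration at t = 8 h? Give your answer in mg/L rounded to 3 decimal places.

k = ln 2 / 1 = 0.69315 per h
Dose 1 (490 mg at t=0 h): 490·exp(−0.69315·8) = 1.914 mg/L
Dose 2 (495 mg at t=5 h): 495·exp(−0.69315·3) = 61.875 mg/L
C(8) = 1.914 + 61.875 = 63.789 mg/L

63.789 mg/L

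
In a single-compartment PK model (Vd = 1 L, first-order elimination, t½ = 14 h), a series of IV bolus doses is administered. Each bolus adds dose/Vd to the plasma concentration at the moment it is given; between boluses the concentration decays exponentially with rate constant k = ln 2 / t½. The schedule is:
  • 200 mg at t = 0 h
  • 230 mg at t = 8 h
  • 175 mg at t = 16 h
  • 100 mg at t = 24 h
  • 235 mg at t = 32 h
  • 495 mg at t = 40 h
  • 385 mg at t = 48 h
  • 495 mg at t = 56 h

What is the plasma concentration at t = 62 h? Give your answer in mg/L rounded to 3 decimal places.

k = ln 2 / 14 = 0.04951 per h
Dose 1 (200 mg at t=0 h): 200·exp(−0.04951·62) = 9.287 mg/L
Dose 2 (230 mg at t=8 h): 230·exp(−0.04951·54) = 15.871 mg/L
Dose 3 (175 mg at t=16 h): 175·exp(−0.04951·46) = 17.945 mg/L
Dose 4 (100 mg at t=24 h): 100·exp(−0.04951·38) = 15.238 mg/L
Dose 5 (235 mg at t=32 h): 235·exp(−0.04951·30) = 53.211 mg/L
Dose 6 (495 mg at t=40 h): 495·exp(−0.04951·22) = 166.555 mg/L
Dose 7 (385 mg at t=48 h): 385·exp(−0.04951·14) = 192.500 mg/L
Dose 8 (495 mg at t=56 h): 495·exp(−0.04951·6) = 367.784 mg/L
C(62) = 9.287 + 15.871 + 17.945 + 15.238 + 53.211 + 166.555 + 192.500 + 367.784 = 838.391 mg/L

838.391 mg/L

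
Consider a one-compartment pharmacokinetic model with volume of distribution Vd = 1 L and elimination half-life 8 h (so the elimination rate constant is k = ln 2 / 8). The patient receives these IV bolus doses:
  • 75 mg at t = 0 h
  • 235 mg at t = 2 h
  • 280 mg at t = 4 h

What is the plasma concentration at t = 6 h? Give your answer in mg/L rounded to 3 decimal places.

k = ln 2 / 8 = 0.08664 per h
Dose 1 (75 mg at t=0 h): 75·exp(−0.08664·6) = 44.595 mg/L
Dose 2 (235 mg at t=2 h): 235·exp(−0.08664·4) = 166.170 mg/L
Dose 3 (280 mg at t=4 h): 280·exp(−0.08664·2) = 235.451 mg/L
C(6) = 44.595 + 166.170 + 235.451 = 446.216 mg/L

446.216 mg/L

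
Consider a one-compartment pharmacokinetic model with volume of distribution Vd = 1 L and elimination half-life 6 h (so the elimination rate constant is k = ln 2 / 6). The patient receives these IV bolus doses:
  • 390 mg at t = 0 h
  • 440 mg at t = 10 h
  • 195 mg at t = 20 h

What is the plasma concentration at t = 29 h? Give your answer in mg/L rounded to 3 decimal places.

131.622 mg/L

k = ln 2 / 6 = 0.11552 per h
Dose 1 (390 mg at t=0 h): 390·exp(−0.11552·29) = 13.680 mg/L
Dose 2 (440 mg at t=10 h): 440·exp(−0.11552·19) = 48.999 mg/L
Dose 3 (195 mg at t=20 h): 195·exp(−0.11552·9) = 68.943 mg/L
C(29) = 13.680 + 48.999 + 68.943 = 131.622 mg/L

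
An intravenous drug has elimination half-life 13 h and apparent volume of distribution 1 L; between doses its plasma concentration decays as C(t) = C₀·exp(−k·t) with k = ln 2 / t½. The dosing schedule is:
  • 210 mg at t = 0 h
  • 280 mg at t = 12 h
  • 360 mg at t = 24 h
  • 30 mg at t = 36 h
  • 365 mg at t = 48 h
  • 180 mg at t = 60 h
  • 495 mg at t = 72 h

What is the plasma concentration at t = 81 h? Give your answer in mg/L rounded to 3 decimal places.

k = ln 2 / 13 = 0.05332 per h
Dose 1 (210 mg at t=0 h): 210·exp(−0.05332·81) = 2.796 mg/L
Dose 2 (280 mg at t=12 h): 280·exp(−0.05332·69) = 7.069 mg/L
Dose 3 (360 mg at t=24 h): 360·exp(−0.05332·57) = 17.235 mg/L
Dose 4 (30 mg at t=36 h): 30·exp(−0.05332·45) = 2.723 mg/L
Dose 5 (365 mg at t=48 h): 365·exp(−0.05332·33) = 62.826 mg/L
Dose 6 (180 mg at t=60 h): 180·exp(−0.05332·21) = 58.748 mg/L
Dose 7 (495 mg at t=72 h): 495·exp(−0.05332·9) = 306.337 mg/L
C(81) = 2.796 + 7.069 + 17.235 + 2.723 + 62.826 + 58.748 + 306.337 = 457.735 mg/L

457.735 mg/L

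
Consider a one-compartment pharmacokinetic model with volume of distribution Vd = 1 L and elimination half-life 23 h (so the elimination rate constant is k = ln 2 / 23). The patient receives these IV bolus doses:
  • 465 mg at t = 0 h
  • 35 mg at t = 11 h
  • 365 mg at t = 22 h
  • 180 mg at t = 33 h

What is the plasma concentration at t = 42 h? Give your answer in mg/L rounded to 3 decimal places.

k = ln 2 / 23 = 0.03014 per h
Dose 1 (465 mg at t=0 h): 465·exp(−0.03014·42) = 131.143 mg/L
Dose 2 (35 mg at t=11 h): 35·exp(−0.03014·31) = 13.751 mg/L
Dose 3 (365 mg at t=22 h): 365·exp(−0.03014·20) = 199.769 mg/L
Dose 4 (180 mg at t=33 h): 180·exp(−0.03014·9) = 137.239 mg/L
C(42) = 131.143 + 13.751 + 199.769 + 137.239 = 481.902 mg/L

481.902 mg/L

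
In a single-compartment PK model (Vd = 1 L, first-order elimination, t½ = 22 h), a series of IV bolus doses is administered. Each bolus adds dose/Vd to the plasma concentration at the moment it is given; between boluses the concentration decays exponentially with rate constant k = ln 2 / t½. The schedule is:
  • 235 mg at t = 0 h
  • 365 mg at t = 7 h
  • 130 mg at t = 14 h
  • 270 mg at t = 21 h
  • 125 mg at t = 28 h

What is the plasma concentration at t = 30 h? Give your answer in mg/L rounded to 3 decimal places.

k = ln 2 / 22 = 0.03151 per h
Dose 1 (235 mg at t=0 h): 235·exp(−0.03151·30) = 91.321 mg/L
Dose 2 (365 mg at t=7 h): 365·exp(−0.03151·23) = 176.840 mg/L
Dose 3 (130 mg at t=14 h): 130·exp(−0.03151·16) = 78.526 mg/L
Dose 4 (270 mg at t=21 h): 270·exp(−0.03151·9) = 203.336 mg/L
Dose 5 (125 mg at t=28 h): 125·exp(−0.03151·2) = 117.366 mg/L
C(30) = 91.321 + 176.840 + 78.526 + 203.336 + 117.366 = 667.390 mg/L

667.390 mg/L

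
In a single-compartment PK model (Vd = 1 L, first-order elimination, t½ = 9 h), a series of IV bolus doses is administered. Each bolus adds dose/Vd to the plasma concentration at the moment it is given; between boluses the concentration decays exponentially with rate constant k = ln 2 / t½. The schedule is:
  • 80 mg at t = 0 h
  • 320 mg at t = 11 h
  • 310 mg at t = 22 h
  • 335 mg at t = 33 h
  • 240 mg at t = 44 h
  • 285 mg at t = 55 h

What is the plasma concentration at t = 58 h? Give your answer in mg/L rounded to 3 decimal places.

385.566 mg/L

k = ln 2 / 9 = 0.07702 per h
Dose 1 (80 mg at t=0 h): 80·exp(−0.07702·58) = 0.919 mg/L
Dose 2 (320 mg at t=11 h): 320·exp(−0.07702·47) = 8.572 mg/L
Dose 3 (310 mg at t=22 h): 310·exp(−0.07702·36) = 19.375 mg/L
Dose 4 (335 mg at t=33 h): 335·exp(−0.07702·25) = 48.848 mg/L
Dose 5 (240 mg at t=44 h): 240·exp(−0.07702·14) = 81.647 mg/L
Dose 6 (285 mg at t=55 h): 285·exp(−0.07702·3) = 226.205 mg/L
C(58) = 0.919 + 8.572 + 19.375 + 48.848 + 81.647 + 226.205 = 385.566 mg/L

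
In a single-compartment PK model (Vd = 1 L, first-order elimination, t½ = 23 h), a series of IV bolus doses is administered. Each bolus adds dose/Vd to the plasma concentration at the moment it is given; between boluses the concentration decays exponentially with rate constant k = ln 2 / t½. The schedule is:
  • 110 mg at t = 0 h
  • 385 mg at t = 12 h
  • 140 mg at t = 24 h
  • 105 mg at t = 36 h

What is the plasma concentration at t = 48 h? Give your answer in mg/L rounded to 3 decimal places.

297.051 mg/L

k = ln 2 / 23 = 0.03014 per h
Dose 1 (110 mg at t=0 h): 110·exp(−0.03014·48) = 25.891 mg/L
Dose 2 (385 mg at t=12 h): 385·exp(−0.03014·36) = 130.102 mg/L
Dose 3 (140 mg at t=24 h): 140·exp(−0.03014·24) = 67.922 mg/L
Dose 4 (105 mg at t=36 h): 105·exp(−0.03014·12) = 73.136 mg/L
C(48) = 25.891 + 130.102 + 67.922 + 73.136 = 297.051 mg/L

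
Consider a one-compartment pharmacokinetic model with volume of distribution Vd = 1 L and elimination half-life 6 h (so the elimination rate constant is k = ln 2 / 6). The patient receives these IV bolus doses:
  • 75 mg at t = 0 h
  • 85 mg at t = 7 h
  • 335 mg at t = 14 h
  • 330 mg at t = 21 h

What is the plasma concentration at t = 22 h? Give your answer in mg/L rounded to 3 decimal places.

k = ln 2 / 6 = 0.11552 per h
Dose 1 (75 mg at t=0 h): 75·exp(−0.11552·22) = 5.906 mg/L
Dose 2 (85 mg at t=7 h): 85·exp(−0.11552·15) = 15.026 mg/L
Dose 3 (335 mg at t=14 h): 335·exp(−0.11552·8) = 132.945 mg/L
Dose 4 (330 mg at t=21 h): 330·exp(−0.11552·1) = 293.997 mg/L
C(22) = 5.906 + 15.026 + 132.945 + 293.997 = 447.873 mg/L

447.873 mg/L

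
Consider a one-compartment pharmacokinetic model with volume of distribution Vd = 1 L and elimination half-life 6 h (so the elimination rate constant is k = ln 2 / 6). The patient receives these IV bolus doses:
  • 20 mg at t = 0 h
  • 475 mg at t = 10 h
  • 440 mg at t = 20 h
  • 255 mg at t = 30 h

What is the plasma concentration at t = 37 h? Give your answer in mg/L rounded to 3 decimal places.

196.596 mg/L

k = ln 2 / 6 = 0.11552 per h
Dose 1 (20 mg at t=0 h): 20·exp(−0.11552·37) = 0.278 mg/L
Dose 2 (475 mg at t=10 h): 475·exp(−0.11552·27) = 20.992 mg/L
Dose 3 (440 mg at t=20 h): 440·exp(−0.11552·17) = 61.735 mg/L
Dose 4 (255 mg at t=30 h): 255·exp(−0.11552·7) = 113.590 mg/L
C(37) = 0.278 + 20.992 + 61.735 + 113.590 = 196.596 mg/L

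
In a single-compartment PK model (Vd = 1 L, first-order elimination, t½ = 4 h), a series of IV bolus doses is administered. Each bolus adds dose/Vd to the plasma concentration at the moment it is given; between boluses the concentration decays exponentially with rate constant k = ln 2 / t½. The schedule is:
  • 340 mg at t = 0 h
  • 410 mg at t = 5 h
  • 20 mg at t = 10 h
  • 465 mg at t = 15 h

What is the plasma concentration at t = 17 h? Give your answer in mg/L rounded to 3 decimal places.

403.870 mg/L

k = ln 2 / 4 = 0.17329 per h
Dose 1 (340 mg at t=0 h): 340·exp(−0.17329·17) = 17.869 mg/L
Dose 2 (410 mg at t=5 h): 410·exp(−0.17329·12) = 51.250 mg/L
Dose 3 (20 mg at t=10 h): 20·exp(−0.17329·7) = 5.946 mg/L
Dose 4 (465 mg at t=15 h): 465·exp(−0.17329·2) = 328.805 mg/L
C(17) = 17.869 + 51.250 + 5.946 + 328.805 = 403.870 mg/L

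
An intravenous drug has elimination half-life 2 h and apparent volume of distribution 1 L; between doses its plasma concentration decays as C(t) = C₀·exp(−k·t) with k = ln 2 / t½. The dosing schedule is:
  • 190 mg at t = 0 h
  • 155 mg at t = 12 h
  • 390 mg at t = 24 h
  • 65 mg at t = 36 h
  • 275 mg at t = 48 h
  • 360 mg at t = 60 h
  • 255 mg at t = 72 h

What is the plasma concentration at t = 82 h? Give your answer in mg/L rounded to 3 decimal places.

8.147 mg/L

k = ln 2 / 2 = 0.34657 per h
Dose 1 (190 mg at t=0 h): 190·exp(−0.34657·82) = 0.000 mg/L
Dose 2 (155 mg at t=12 h): 155·exp(−0.34657·70) = 0.000 mg/L
Dose 3 (390 mg at t=24 h): 390·exp(−0.34657·58) = 0.000 mg/L
Dose 4 (65 mg at t=36 h): 65·exp(−0.34657·46) = 0.000 mg/L
Dose 5 (275 mg at t=48 h): 275·exp(−0.34657·34) = 0.002 mg/L
Dose 6 (360 mg at t=60 h): 360·exp(−0.34657·22) = 0.176 mg/L
Dose 7 (255 mg at t=72 h): 255·exp(−0.34657·10) = 7.969 mg/L
C(82) = 0.000 + 0.000 + 0.000 + 0.000 + 0.002 + 0.176 + 7.969 = 8.147 mg/L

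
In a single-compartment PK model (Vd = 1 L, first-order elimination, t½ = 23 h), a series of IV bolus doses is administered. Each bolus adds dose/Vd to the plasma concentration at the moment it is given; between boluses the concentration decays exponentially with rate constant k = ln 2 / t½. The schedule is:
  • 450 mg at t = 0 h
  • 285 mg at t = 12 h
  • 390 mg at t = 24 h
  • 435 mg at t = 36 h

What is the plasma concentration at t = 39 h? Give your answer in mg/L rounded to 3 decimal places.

k = ln 2 / 23 = 0.03014 per h
Dose 1 (450 mg at t=0 h): 450·exp(−0.03014·39) = 138.922 mg/L
Dose 2 (285 mg at t=12 h): 285·exp(−0.03014·27) = 126.317 mg/L
Dose 3 (390 mg at t=24 h): 390·exp(−0.03014·15) = 248.165 mg/L
Dose 4 (435 mg at t=36 h): 435·exp(−0.03014·3) = 397.397 mg/L
C(39) = 138.922 + 126.317 + 248.165 + 397.397 = 910.801 mg/L

910.801 mg/L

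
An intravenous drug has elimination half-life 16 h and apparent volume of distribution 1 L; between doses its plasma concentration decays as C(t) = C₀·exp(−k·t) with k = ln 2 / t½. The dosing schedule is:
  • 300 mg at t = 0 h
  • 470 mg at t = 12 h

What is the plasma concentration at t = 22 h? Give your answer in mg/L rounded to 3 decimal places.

420.423 mg/L

k = ln 2 / 16 = 0.04332 per h
Dose 1 (300 mg at t=0 h): 300·exp(−0.04332·22) = 115.666 mg/L
Dose 2 (470 mg at t=12 h): 470·exp(−0.04332·10) = 304.757 mg/L
C(22) = 115.666 + 304.757 = 420.423 mg/L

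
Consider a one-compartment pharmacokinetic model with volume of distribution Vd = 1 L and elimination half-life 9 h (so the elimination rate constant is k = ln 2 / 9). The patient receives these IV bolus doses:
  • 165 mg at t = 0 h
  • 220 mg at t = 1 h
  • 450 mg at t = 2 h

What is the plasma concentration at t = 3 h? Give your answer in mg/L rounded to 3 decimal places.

k = ln 2 / 9 = 0.07702 per h
Dose 1 (165 mg at t=0 h): 165·exp(−0.07702·3) = 130.961 mg/L
Dose 2 (220 mg at t=1 h): 220·exp(−0.07702·2) = 188.594 mg/L
Dose 3 (450 mg at t=2 h): 450·exp(−0.07702·1) = 416.644 mg/L
C(3) = 130.961 + 188.594 + 416.644 = 736.198 mg/L

736.198 mg/L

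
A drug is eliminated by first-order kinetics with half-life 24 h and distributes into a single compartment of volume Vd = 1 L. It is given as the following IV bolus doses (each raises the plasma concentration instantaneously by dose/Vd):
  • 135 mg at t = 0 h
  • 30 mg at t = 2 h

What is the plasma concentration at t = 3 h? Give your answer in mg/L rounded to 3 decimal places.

152.942 mg/L

k = ln 2 / 24 = 0.02888 per h
Dose 1 (135 mg at t=0 h): 135·exp(−0.02888·3) = 123.796 mg/L
Dose 2 (30 mg at t=2 h): 30·exp(−0.02888·1) = 29.146 mg/L
C(3) = 123.796 + 29.146 = 152.942 mg/L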